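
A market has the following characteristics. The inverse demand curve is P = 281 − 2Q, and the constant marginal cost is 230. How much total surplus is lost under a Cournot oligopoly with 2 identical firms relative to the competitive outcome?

DWL = 72.25

Competitive firms price at marginal cost: P = 230, giving Q = 25.5.
With 2 symmetric Cournot firms, each firm's FOC gives 281 − 6q = 230, so q = 8.5, Q = 2·8.5 = 17, and P = 247.
DWL is the triangle between Q = 17 and Q = 25.5: ½·(25.5 − 17)·(247 − 230) = 72.25.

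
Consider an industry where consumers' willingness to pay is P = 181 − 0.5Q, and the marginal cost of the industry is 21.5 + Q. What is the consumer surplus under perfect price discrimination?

Under first-degree price discrimination the firm charges each unit its demand price and produces up to where P = MC, i.e. Q = 319/3. Consumer surplus is zero; producer surplus equals total surplus.
CS = 0.

CS = 0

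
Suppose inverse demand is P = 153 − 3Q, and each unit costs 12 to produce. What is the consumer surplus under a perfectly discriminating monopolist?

CS = 0

Under first-degree price discrimination the firm charges each unit its demand price and produces up to where P = MC, i.e. Q = 47. Consumer surplus is zero; producer surplus equals total surplus.
CS = 0.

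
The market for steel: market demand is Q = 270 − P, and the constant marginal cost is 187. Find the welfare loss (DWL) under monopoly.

DWL = 861.125

Inverting demand: P = 270 − Q.
Perfect competition: P = MC = 187, so 270 − Q = 187 and Q = 83.
Monopoly sets MR = MC: 270 − 2Q = 187 ⇒ Q = 41.5, P = 270 − 41.5 = 228.5.
DWL is the triangle between Q = 41.5 and Q = 83: ½·(83 − 41.5)·(228.5 − 187) = 861.125.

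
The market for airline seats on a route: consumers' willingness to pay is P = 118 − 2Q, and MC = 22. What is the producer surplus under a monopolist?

PS = 1152

Monopoly sets MR = MC: 118 − 4Q = 22 ⇒ Q = 24, P = 118 − 2·24 = 70.
PS = (70 − 22)·24 = 1152.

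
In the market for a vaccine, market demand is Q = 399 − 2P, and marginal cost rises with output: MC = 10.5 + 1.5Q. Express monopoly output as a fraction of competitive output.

Q_m/Q_c = 0.8

Inverting demand: P = 199.5 − 0.5Q.
A monopolist chooses Q where MR = MC. MR = 199.5 − Q; setting this equal to 10.5 + 1.5Q gives Q = 75.6 and P = 161.7.
Competitive equilibrium sets price equal to marginal cost: 199.5 − 0.5Q = 10.5 + 1.5Q, so Q = 94.5 and P = 152.25.
Ratio Q_m/Q_c = 75.6/94.5 = 0.8.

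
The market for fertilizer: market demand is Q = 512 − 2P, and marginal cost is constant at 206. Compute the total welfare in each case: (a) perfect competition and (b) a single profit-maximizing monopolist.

Competition: TS = 2500; Monopoly: TS = 1875

Inverting demand: P = 256 − 0.5Q.
Under competition P = MC = 206, so Q = (256 − 206)/0.5 = 100.
CS = ½·(256 − 206)·100 = 2500; PS = (206 − 206)·100 = 0; TS = 2500.
A monopolist chooses Q where MR = MC. MR = 256 − Q; setting this equal to 206 gives Q = 50 and P = 231.
CS = ½·(256 − 231)·50 = 625; PS = (231 − 206)·50 = 1250; TS = 1875.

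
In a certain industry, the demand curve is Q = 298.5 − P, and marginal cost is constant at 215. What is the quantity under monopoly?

Inverting demand: P = 298.5 − Q.
Monopoly sets MR = MC: 298.5 − 2Q = 215 ⇒ Q = 41.75, P = 298.5 − 41.75 = 256.75.

Q = 41.75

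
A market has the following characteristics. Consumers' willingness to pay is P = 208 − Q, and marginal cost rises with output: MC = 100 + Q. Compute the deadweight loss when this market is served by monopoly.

Under competition P = MC: 208 − Q = 100 + Q ⇒ Q = 54, P = 154.
The monopolist equates marginal revenue to marginal cost: 208 − 2Q = 100 + Q, so Q = 36. From demand, P = 172.
CS = ½·(208 − 154)·54 = 1458; PS = (154·54 − 100·54 − ½·1·54²) = 1458; TS = 2916.
CS = ½·(208 − 172)·36 = 648; PS = (172·36 − 100·36 − ½·1·36²) = 1944; TS = 2592.
DWL = 2916 − 2592 = 324.

DWL = 324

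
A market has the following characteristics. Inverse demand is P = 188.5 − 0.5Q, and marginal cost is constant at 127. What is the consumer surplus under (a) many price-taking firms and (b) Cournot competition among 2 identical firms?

Under competition P = MC = 127, so Q = (188.5 − 127)/0.5 = 123.
CS = ½·(188.5 − 127)·123 = 3782.25.
Cournot with 2 identical firms: the symmetric best-response condition is 188.5 − 1.5q = 127. Each firm produces q = 41, total output Q = 82, price P = 147.5.
CS = ½·(188.5 − 147.5)·82 = 1681.

Competition: CS = 3782.25; Cournot: CS = 1681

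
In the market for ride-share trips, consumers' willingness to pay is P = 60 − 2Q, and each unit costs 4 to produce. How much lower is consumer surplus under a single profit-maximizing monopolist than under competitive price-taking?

Under competition P = MC = 4, so Q = (60 − 4)/2 = 28.
CS = ½·(60 − 4)·28 = 784.
A monopolist chooses Q where MR = MC. MR = 60 − 4Q; setting this equal to 4 gives Q = 14 and P = 32.
CS = ½·(60 − 32)·14 = 196.
Change in consumer surplus: 196 − 784 = −588.

Consumer surplus falls by 588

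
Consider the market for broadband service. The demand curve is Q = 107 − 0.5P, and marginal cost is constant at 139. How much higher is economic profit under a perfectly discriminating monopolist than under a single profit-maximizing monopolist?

π rises by 703.125

Inverting demand: P = 214 − 2Q.
Monopoly sets MR = MC: 214 − 4Q = 139 ⇒ Q = 18.75, P = 214 − 2·18.75 = 176.5.
Profit = (176.5 − 139)·18.75 = 703.125.
With perfect price discrimination, output is the efficient level Q = 37.5 (where demand meets MC), but every buyer pays their willingness to pay: CS = 0 and PS = total surplus.
PS equals the full surplus area, 1406.25. Profit = 1406.25 = 1406.25.
Change in economic profit: 1406.25 − 703.125 = 703.125.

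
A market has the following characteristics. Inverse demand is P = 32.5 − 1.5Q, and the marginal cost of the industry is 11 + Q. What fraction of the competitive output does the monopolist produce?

The monopolist equates marginal revenue to marginal cost: 32.5 − 3Q = 11 + Q, so Q = 5.375. From demand, P = 391/16.
Under competition P = MC: 32.5 − 1.5Q = 11 + Q ⇒ Q = 8.6, P = 19.6.
Ratio Q_m/Q_c = 5.375/8.6 = 0.625.

Q_m/Q_c = 0.625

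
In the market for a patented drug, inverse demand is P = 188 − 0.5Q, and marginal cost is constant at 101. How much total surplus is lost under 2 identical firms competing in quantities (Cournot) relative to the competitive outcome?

DWL = 841

Under competition P = MC = 101, so Q = (188 − 101)/0.5 = 174.
Cournot with 2 identical firms: the symmetric best-response condition is 188 − 1.5q = 101. Each firm produces q = 58, total output Q = 116, price P = 130.
DWL is the triangle between Q = 116 and Q = 174: ½·(174 − 116)·(130 − 101) = 841.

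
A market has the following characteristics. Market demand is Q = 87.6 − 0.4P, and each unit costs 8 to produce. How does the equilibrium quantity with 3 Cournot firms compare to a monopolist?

Inverting demand: P = 219 − 2.5Q.
Cournot with 3 identical firms: the symmetric best-response condition is 219 − 10q = 8. Each firm produces q = 21.1, total output Q = 63.3, price P = 60.75.
A monopolist chooses Q where MR = MC. MR = 219 − 5Q; setting this equal to 8 gives Q = 42.2 and P = 113.5.

Cournot: Q = 63.3; Monopoly: Q = 42.2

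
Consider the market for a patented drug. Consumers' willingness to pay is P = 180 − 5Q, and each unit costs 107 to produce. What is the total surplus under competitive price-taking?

Under competition P = MC = 107, so Q = (180 − 107)/5 = 14.6.
CS = ½·(180 − 107)·14.6 = 532.9; PS = (107 − 107)·14.6 = 0; TS = 532.9.

TS = 532.9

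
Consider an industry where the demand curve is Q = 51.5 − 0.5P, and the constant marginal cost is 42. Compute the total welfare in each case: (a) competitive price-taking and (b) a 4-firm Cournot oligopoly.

Inverting demand: P = 103 − 2Q.
Perfect competition: P = MC = 42, so 103 − 2Q = 42 and Q = 30.5.
CS = ½·(103 − 42)·30.5 = 930.25; PS = (42 − 42)·30.5 = 0; TS = 930.25.
Cournot with 4 identical firms: the symmetric best-response condition is 103 − 10q = 42. Each firm produces q = 6.1, total output Q = 24.4, price P = 54.2.
CS = ½·(103 − 54.2)·24.4 = 595.36; PS = (54.2 − 42)·24.4 = 297.68; TS = 893.04.

Competition: TS = 930.25; Cournot: TS = 893.04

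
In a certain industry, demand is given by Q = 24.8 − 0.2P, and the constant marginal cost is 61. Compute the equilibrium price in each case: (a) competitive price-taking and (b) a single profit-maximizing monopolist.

Competition: P = 61; Monopoly: P = 92.5

Inverting demand: P = 124 − 5Q.
Under competition P = MC = 61, so Q = (124 − 61)/5 = 12.6.
The monopolist equates marginal revenue to marginal cost: 124 − 10Q = 61, so Q = 6.3. From demand, P = 92.5.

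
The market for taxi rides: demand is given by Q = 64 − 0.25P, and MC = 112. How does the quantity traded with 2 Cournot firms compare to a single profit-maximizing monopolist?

Inverting demand: P = 256 − 4Q.
With 2 symmetric Cournot firms, each firm's FOC gives 256 − 12q = 112, so q = 12, Q = 2·12 = 24, and P = 160.
A monopolist chooses Q where MR = MC. MR = 256 − 8Q; setting this equal to 112 gives Q = 18 and P = 184.

Cournot: Q = 24; Monopoly: Q = 18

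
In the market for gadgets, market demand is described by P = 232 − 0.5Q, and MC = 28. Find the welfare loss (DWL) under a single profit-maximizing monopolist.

DWL = 10404

Competitive firms price at marginal cost: P = 28, giving Q = 408.
A monopolist chooses Q where MR = MC. MR = 232 − Q; setting this equal to 28 gives Q = 204 and P = 130.
DWL is the triangle between Q = 204 and Q = 408: ½·(408 − 204)·(130 − 28) = 10404.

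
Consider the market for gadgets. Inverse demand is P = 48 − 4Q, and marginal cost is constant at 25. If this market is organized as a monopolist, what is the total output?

Monopoly sets MR = MC: 48 − 8Q = 25 ⇒ Q = 2.875, P = 48 − 4·2.875 = 36.5.

Q = 2.875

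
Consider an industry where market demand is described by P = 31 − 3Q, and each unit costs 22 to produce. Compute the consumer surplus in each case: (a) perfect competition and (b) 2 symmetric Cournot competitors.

Under competition P = MC = 22, so Q = (31 − 22)/3 = 3.
CS = ½·(31 − 22)·3 = 13.5.
Cournot with 2 identical firms: the symmetric best-response condition is 31 − 9q = 22. Each firm produces q = 1, total output Q = 2, price P = 25.
CS = ½·(31 − 25)·2 = 6.

Competition: CS = 13.5; Cournot: CS = 6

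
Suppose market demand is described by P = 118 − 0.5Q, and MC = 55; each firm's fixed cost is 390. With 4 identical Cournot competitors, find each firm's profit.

π_i = −72.48

With 4 symmetric Cournot firms, each firm's FOC gives 118 − 2.5q = 55, so q = 25.2, Q = 4·25.2 = 100.8, and P = 67.6.
Each firm's profit = (67.6 − 55)·25.2 − 390 = −72.48.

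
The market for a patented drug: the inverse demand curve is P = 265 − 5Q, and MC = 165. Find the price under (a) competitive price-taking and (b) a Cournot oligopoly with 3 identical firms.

Competition: P = 165; Cournot: P = 190

Perfect competition: P = MC = 165, so 265 − 5Q = 165 and Q = 20.
Cournot with 3 identical firms: the symmetric best-response condition is 265 − 20q = 165. Each firm produces q = 5, total output Q = 15, price P = 190.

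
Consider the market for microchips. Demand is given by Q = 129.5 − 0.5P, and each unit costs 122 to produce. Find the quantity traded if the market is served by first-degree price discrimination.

Q = 68.5

Inverting demand: P = 259 − 2Q.
With perfect price discrimination, output is the efficient level Q = 68.5 (where demand meets MC), but every buyer pays their willingness to pay: CS = 0 and PS = total surplus.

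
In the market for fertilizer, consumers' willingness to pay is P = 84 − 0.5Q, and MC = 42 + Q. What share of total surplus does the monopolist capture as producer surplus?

PS/TS = 0.8

A monopolist chooses Q where MR = MC. MR = 84 − Q; setting this equal to 42 + Q gives Q = 21 and P = 73.5.
CS = ½·(84 − 73.5)·21 = 110.25.
PS = P·Q − VC(Q) = 73.5·21 − (42·21 + ½·1·21²) = 441.
Share captured = PS/TS = 441/551.25 = 0.8.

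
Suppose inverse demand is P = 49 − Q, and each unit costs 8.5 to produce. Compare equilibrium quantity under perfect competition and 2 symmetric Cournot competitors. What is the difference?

Competitive firms price at marginal cost: P = 8.5, giving Q = 40.5.
With 2 symmetric Cournot firms, each firm's FOC gives 49 − 3q = 8.5, so q = 13.5, Q = 2·13.5 = 27, and P = 22.
Change in equilibrium quantity: 27 − 40.5 = −13.5.

Equilibrium quantity falls by 13.5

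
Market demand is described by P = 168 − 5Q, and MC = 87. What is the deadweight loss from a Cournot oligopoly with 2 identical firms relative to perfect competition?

DWL = 72.9

Under competition P = MC = 87, so Q = (168 − 87)/5 = 16.2.
In a 2-firm Cournot equilibrium, symmetry and the first-order condition give q = (168 − 87)/(15) = 5.4. So Q = 10.8 and P = 114.
DWL is the triangle between Q = 10.8 and Q = 16.2: ½·(16.2 − 10.8)·(114 − 87) = 72.9.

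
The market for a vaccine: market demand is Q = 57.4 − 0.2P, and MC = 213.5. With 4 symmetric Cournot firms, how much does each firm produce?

Inverting demand: P = 287 − 5Q.
Cournot with 4 identical firms: the symmetric best-response condition is 287 − 25q = 213.5. Each firm produces q = 2.94, total output Q = 11.76, price P = 228.2.

q_i = 2.94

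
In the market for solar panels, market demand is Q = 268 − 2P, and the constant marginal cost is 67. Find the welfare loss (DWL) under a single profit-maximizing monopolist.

DWL = 1122.25

Inverting demand: P = 134 − 0.5Q.
Perfect competition: P = MC = 67, so 134 − 0.5Q = 67 and Q = 134.
Monopoly sets MR = MC: 134 − Q = 67 ⇒ Q = 67, P = 134 − 0.5·67 = 100.5.
DWL is the triangle between Q = 67 and Q = 134: ½·(134 − 67)·(100.5 − 67) = 1122.25.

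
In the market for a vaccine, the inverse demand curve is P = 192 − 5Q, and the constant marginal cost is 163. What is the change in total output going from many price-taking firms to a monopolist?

Q falls by 2.9

Under competition P = MC = 163, so Q = (192 − 163)/5 = 5.8.
Monopoly sets MR = MC: 192 − 10Q = 163 ⇒ Q = 2.9, P = 192 − 5·2.9 = 177.5.
Change in total output: 2.9 − 5.8 = −2.9.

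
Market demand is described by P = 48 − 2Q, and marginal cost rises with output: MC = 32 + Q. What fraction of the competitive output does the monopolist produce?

Q_m/Q_c = 0.6

A monopolist chooses Q where MR = MC. MR = 48 − 4Q; setting this equal to 32 + Q gives Q = 3.2 and P = 41.6.
Competitive equilibrium sets price equal to marginal cost: 48 − 2Q = 32 + Q, so Q = 16/3 and P = 112/3.
Ratio Q_m/Q_c = 3.2/(16/3) = 0.6.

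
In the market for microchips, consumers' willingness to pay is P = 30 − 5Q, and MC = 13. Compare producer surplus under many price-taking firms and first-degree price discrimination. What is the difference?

Under competition P = MC = 13, so Q = (30 − 13)/5 = 3.4.
PS = (13 − 13)·3.4 = 0.
With perfect price discrimination, output is the efficient level Q = 3.4 (where demand meets MC), but every buyer pays their willingness to pay: CS = 0 and PS = total surplus.
PS = ½·(30 − 13)·3.4 = 28.9.
Change in producer surplus: 28.9 − 0 = 28.9.

Producer surplus rises by 28.9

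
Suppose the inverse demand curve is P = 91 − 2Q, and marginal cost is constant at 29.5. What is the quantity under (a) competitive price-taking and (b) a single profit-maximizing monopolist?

Competition: Q = 30.75; Monopoly: Q = 15.375

Perfect competition: P = MC = 29.5, so 91 − 2Q = 29.5 and Q = 30.75.
A monopolist chooses Q where MR = MC. MR = 91 − 4Q; setting this equal to 29.5 gives Q = 15.375 and P = 60.25.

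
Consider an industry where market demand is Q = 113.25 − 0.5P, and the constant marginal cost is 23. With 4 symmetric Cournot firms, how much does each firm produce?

Inverting demand: P = 226.5 − 2Q.
In a 4-firm Cournot equilibrium, symmetry and the first-order condition give q = (226.5 − 23)/(10) = 20.35. So Q = 81.4 and P = 63.7.

q_i = 20.35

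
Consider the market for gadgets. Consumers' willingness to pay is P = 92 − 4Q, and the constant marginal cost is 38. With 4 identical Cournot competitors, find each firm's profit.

Cournot with 4 identical firms: the symmetric best-response condition is 92 − 20q = 38. Each firm produces q = 2.7, total output Q = 10.8, price P = 48.8.
Each firm's profit = (48.8 − 38)·2.7 = 29.16.

π_i = 29.16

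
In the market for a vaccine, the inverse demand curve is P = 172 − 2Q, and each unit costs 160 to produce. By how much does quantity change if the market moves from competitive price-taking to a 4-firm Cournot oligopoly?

Q falls by 1.2

Competitive firms price at marginal cost: P = 160, giving Q = 6.
With 4 symmetric Cournot firms, each firm's FOC gives 172 − 10q = 160, so q = 1.2, Q = 4·1.2 = 4.8, and P = 162.4.
Change in quantity: 4.8 − 6 = −1.2.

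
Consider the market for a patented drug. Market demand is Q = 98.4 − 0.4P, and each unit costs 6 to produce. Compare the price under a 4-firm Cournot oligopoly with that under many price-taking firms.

Cournot: P = 54; Competition: P = 6

Inverting demand: P = 246 − 2.5Q.
With 4 symmetric Cournot firms, each firm's FOC gives 246 − 12.5q = 6, so q = 19.2, Q = 4·19.2 = 76.8, and P = 54.
Competitive firms price at marginal cost: P = 6, giving Q = 96.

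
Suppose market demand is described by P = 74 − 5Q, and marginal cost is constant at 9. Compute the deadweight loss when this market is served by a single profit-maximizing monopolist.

Perfect competition: P = MC = 9, so 74 − 5Q = 9 and Q = 13.
The monopolist equates marginal revenue to marginal cost: 74 − 10Q = 9, so Q = 6.5. From demand, P = 41.5.
DWL is the triangle between Q = 6.5 and Q = 13: ½·(13 − 6.5)·(41.5 − 9) = 105.625.

DWL = 105.625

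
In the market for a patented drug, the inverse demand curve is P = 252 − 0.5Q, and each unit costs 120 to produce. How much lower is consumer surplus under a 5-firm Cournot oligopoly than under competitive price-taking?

Consumer surplus falls by 5324

Perfect competition: P = MC = 120, so 252 − 0.5Q = 120 and Q = 264.
CS = ½·(252 − 120)·264 = 17424.
Cournot with 5 identical firms: the symmetric best-response condition is 252 − 3q = 120. Each firm produces q = 44, total output Q = 220, price P = 142.
CS = ½·(252 − 142)·220 = 12100.
Change in consumer surplus: 12100 − 17424 = −5324.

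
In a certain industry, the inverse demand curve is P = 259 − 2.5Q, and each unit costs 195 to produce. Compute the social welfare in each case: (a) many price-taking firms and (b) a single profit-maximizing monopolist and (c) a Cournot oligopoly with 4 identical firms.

Perfect competition: P = MC = 195, so 259 − 2.5Q = 195 and Q = 25.6.
CS = ½·(259 − 195)·25.6 = 819.2; PS = (195 − 195)·25.6 = 0; TS = 819.2.
Monopoly sets MR = MC: 259 − 5Q = 195 ⇒ Q = 12.8, P = 259 − 2.5·12.8 = 227.
CS = ½·(259 − 227)·12.8 = 204.8; PS = (227 − 195)·12.8 = 409.6; TS = 614.4.
With 4 symmetric Cournot firms, each firm's FOC gives 259 − 12.5q = 195, so q = 5.12, Q = 4·5.12 = 20.48, and P = 207.8.
CS = ½·(259 − 207.8)·20.48 = 524.288; PS = (207.8 − 195)·20.48 = 262.144; TS = 786.432.

Competition: TS = 819.2; Monopoly: TS = 614.4; Cournot: TS = 786.432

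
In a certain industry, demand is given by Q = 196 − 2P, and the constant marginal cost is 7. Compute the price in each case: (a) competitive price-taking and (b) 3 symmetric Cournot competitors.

Inverting demand: P = 98 − 0.5Q.
Competitive firms price at marginal cost: P = 7, giving Q = 182.
Cournot with 3 identical firms: the symmetric best-response condition is 98 − 2q = 7. Each firm produces q = 45.5, total output Q = 136.5, price P = 29.75.

Competition: P = 7; Cournot: P = 29.75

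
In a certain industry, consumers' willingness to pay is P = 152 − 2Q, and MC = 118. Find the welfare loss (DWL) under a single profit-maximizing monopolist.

Perfect competition: P = MC = 118, so 152 − 2Q = 118 and Q = 17.
The monopolist equates marginal revenue to marginal cost: 152 − 4Q = 118, so Q = 8.5. From demand, P = 135.
DWL is the triangle between Q = 8.5 and Q = 17: ½·(17 − 8.5)·(135 − 118) = 72.25.

DWL = 72.25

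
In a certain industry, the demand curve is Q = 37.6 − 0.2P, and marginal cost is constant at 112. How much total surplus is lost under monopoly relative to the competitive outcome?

DWL = 144.4

Inverting demand: P = 188 − 5Q.
Competitive firms price at marginal cost: P = 112, giving Q = 15.2.
Monopoly sets MR = MC: 188 − 10Q = 112 ⇒ Q = 7.6, P = 188 − 5·7.6 = 150.
DWL is the triangle between Q = 7.6 and Q = 15.2: ½·(15.2 − 7.6)·(150 − 112) = 144.4.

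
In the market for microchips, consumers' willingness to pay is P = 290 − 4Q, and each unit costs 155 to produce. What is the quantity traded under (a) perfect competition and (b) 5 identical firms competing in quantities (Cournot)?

Competition: Q = 33.75; Cournot: Q = 28.125

Perfect competition: P = MC = 155, so 290 − 4Q = 155 and Q = 33.75.
With 5 symmetric Cournot firms, each firm's FOC gives 290 − 24q = 155, so q = 5.625, Q = 5·5.625 = 28.125, and P = 177.5.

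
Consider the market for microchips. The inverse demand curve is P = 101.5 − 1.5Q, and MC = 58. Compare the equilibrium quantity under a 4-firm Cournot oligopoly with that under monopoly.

Cournot: Q = 23.2; Monopoly: Q = 14.5

Cournot with 4 identical firms: the symmetric best-response condition is 101.5 − 7.5q = 58. Each firm produces q = 5.8, total output Q = 23.2, price P = 66.7.
A monopolist chooses Q where MR = MC. MR = 101.5 − 3Q; setting this equal to 58 gives Q = 14.5 and P = 79.75.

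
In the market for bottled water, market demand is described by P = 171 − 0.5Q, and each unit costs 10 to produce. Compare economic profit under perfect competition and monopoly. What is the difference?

Economic profit rises by 12960.5

Competitive firms price at marginal cost: P = 10, giving Q = 322.
Profit = (10 − 10)·322 = 0.
A monopolist chooses Q where MR = MC. MR = 171 − Q; setting this equal to 10 gives Q = 161 and P = 90.5.
Profit = (90.5 − 10)·161 = 12960.5.
Change in economic profit: 12960.5 − 0 = 12960.5.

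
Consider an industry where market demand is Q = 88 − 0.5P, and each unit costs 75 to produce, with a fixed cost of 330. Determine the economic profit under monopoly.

Inverting demand: P = 176 − 2Q.
The monopolist equates marginal revenue to marginal cost: 176 − 4Q = 75, so Q = 25.25. From demand, P = 125.5.
Profit = (125.5 − 75)·25.25 − 330 = 945.125.

Profit = 945.125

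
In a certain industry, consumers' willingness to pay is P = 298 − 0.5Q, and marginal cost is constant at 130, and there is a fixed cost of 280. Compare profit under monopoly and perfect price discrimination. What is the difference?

π rises by 14112

A monopolist chooses Q where MR = MC. MR = 298 − Q; setting this equal to 130 gives Q = 168 and P = 214.
Profit = (214 − 130)·168 − 280 = 13832.
With perfect price discrimination, output is the efficient level Q = 336 (where demand meets MC), but every buyer pays their willingness to pay: CS = 0 and PS = total surplus.
PS equals the full surplus area, 28224. Profit = 28224 − 280 = 27944.
Change in profit: 27944 − 13832 = 14112.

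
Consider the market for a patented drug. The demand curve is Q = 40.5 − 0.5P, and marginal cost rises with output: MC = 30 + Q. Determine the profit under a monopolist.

Inverting demand: P = 81 − 2Q.
Monopoly sets MR = MC: 81 − 4Q = 30 + Q ⇒ Q = 10.2, P = 81 − 2·10.2 = 60.6.
Profit = 60.6·10.2 − (30·10.2 + ½·1·10.2²) = 260.1.

Profit = 260.1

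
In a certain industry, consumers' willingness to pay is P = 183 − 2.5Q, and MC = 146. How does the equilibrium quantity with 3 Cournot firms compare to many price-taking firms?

With 3 symmetric Cournot firms, each firm's FOC gives 183 − 10q = 146, so q = 3.7, Q = 3·3.7 = 11.1, and P = 155.25.
Under competition P = MC = 146, so Q = (183 − 146)/2.5 = 14.8.

Cournot: Q = 11.1; Competition: Q = 14.8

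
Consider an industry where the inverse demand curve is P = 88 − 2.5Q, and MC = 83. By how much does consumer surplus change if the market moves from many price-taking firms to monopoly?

Perfect competition: P = MC = 83, so 88 − 2.5Q = 83 and Q = 2.
CS = ½·(88 − 83)·2 = 5.
The monopolist equates marginal revenue to marginal cost: 88 − 5Q = 83, so Q = 1. From demand, P = 85.5.
CS = ½·(88 − 85.5)·1 = 1.25.
Change in consumer surplus: 1.25 − 5 = −3.75.

Consumer surplus falls by 3.75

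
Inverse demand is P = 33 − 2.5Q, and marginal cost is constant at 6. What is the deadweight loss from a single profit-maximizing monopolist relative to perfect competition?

DWL = 36.45

Perfect competition: P = MC = 6, so 33 − 2.5Q = 6 and Q = 10.8.
Monopoly sets MR = MC: 33 − 5Q = 6 ⇒ Q = 5.4, P = 33 − 2.5·5.4 = 19.5.
DWL is the triangle between Q = 5.4 and Q = 10.8: ½·(10.8 − 5.4)·(19.5 − 6) = 36.45.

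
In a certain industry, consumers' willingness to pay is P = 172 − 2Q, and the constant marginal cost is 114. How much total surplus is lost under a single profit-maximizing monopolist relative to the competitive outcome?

DWL = 210.25

Under competition P = MC = 114, so Q = (172 − 114)/2 = 29.
A monopolist chooses Q where MR = MC. MR = 172 − 4Q; setting this equal to 114 gives Q = 14.5 and P = 143.
DWL is the triangle between Q = 14.5 and Q = 29: ½·(29 − 14.5)·(143 − 114) = 210.25.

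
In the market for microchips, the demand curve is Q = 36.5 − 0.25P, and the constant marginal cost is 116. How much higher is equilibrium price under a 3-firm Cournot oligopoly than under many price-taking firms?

Inverting demand: P = 146 − 4Q.
Competitive firms price at marginal cost: P = 116, giving Q = 7.5.
With 3 symmetric Cournot firms, each firm's FOC gives 146 − 16q = 116, so q = 1.875, Q = 3·1.875 = 5.625, and P = 123.5.
Change in equilibrium price: 123.5 − 116 = 7.5.

P rises by 7.5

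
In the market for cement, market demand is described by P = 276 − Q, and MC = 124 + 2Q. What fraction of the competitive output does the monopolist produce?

Monopoly sets MR = MC: 276 − 2Q = 124 + 2Q ⇒ Q = 38, P = 276 − 38 = 238.
Under competition P = MC: 276 − Q = 124 + 2Q ⇒ Q = 152/3, P = 676/3.
Ratio Q_m/Q_c = 38/(152/3) = 0.75.

Q_m/Q_c = 0.75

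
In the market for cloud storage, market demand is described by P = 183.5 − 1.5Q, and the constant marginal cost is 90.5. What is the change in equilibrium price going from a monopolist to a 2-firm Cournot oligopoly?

Equilibrium price falls by 15.5

The monopolist equates marginal revenue to marginal cost: 183.5 − 3Q = 90.5, so Q = 31. From demand, P = 137.
With 2 symmetric Cournot firms, each firm's FOC gives 183.5 − 4.5q = 90.5, so q = 62/3, Q = 2·62/3 = 124/3, and P = 121.5.
Change in equilibrium price: 121.5 − 137 = −15.5.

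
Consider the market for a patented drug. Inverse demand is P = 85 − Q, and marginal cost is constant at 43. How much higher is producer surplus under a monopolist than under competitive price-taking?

PS rises by 441

Under competition P = MC = 43, so Q = (85 − 43)/1 = 42.
PS = (43 − 43)·42 = 0.
A monopolist chooses Q where MR = MC. MR = 85 − 2Q; setting this equal to 43 gives Q = 21 and P = 64.
PS = (64 − 43)·21 = 441.
Change in producer surplus: 441 − 0 = 441.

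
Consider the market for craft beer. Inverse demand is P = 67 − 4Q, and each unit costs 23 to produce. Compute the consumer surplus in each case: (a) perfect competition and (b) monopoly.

Under competition P = MC = 23, so Q = (67 − 23)/4 = 11.
CS = ½·(67 − 23)·11 = 242.
Monopoly sets MR = MC: 67 − 8Q = 23 ⇒ Q = 5.5, P = 67 − 4·5.5 = 45.
CS = ½·(67 − 45)·5.5 = 60.5.

Competition: CS = 242; Monopoly: CS = 60.5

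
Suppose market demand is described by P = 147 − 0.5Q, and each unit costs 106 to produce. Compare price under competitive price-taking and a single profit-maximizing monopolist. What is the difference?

Under competition P = MC = 106, so Q = (147 − 106)/0.5 = 82.
A monopolist chooses Q where MR = MC. MR = 147 − Q; setting this equal to 106 gives Q = 41 and P = 126.5.
Change in price: 126.5 − 106 = 20.5.

Price rises by 20.5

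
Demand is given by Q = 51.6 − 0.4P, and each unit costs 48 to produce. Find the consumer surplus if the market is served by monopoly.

Inverting demand: P = 129 − 2.5Q.
The monopolist equates marginal revenue to marginal cost: 129 − 5Q = 48, so Q = 16.2. From demand, P = 88.5.
CS = ½·(129 − 88.5)·16.2 = 328.05.

CS = 328.05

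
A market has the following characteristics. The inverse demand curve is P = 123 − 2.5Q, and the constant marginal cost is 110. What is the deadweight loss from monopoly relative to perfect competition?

Perfect competition: P = MC = 110, so 123 − 2.5Q = 110 and Q = 5.2.
The monopolist equates marginal revenue to marginal cost: 123 − 5Q = 110, so Q = 2.6. From demand, P = 116.5.
DWL is the triangle between Q = 2.6 and Q = 5.2: ½·(5.2 − 2.6)·(116.5 − 110) = 8.45.

DWL = 8.45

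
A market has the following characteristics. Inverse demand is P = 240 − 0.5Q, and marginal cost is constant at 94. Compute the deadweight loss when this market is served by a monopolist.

DWL = 5329

Under competition P = MC = 94, so Q = (240 − 94)/0.5 = 292.
A monopolist chooses Q where MR = MC. MR = 240 − Q; setting this equal to 94 gives Q = 146 and P = 167.
DWL is the triangle between Q = 146 and Q = 292: ½·(292 − 146)·(167 − 94) = 5329.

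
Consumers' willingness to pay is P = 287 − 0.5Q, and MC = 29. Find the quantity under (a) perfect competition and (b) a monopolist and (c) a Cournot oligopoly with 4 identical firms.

Competition: Q = 516; Monopoly: Q = 258; Cournot: Q = 412.8

Competitive firms price at marginal cost: P = 29, giving Q = 516.
The monopolist equates marginal revenue to marginal cost: 287 − Q = 29, so Q = 258. From demand, P = 158.
With 4 symmetric Cournot firms, each firm's FOC gives 287 − 2.5q = 29, so q = 103.2, Q = 4·103.2 = 412.8, and P = 80.6.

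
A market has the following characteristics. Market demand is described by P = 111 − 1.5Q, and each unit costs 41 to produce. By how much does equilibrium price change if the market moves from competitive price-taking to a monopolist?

Equilibrium price rises by 35

Under competition P = MC = 41, so Q = (111 − 41)/1.5 = 140/3.
The monopolist equates marginal revenue to marginal cost: 111 − 3Q = 41, so Q = 70/3. From demand, P = 76.
Change in equilibrium price: 76 − 41 = 35.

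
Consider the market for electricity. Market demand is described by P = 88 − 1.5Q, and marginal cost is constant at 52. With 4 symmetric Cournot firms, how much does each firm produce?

With 4 symmetric Cournot firms, each firm's FOC gives 88 − 7.5q = 52, so q = 4.8, Q = 4·4.8 = 19.2, and P = 59.2.

q_i = 4.8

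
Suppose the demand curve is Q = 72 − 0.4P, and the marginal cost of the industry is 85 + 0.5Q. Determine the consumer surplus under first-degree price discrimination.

CS = 0

Inverting demand: P = 180 − 2.5Q.
A perfectly discriminating monopolist sells every unit with P(Q) ≥ MC(Q), so output equals the competitive quantity Q = 95/3. Each buyer pays their reservation price, so CS = 0 and the firm captures all surplus.
CS = 0.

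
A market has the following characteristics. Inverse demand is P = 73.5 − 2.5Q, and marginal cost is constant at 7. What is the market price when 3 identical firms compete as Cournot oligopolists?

Cournot with 3 identical firms: the symmetric best-response condition is 73.5 − 10q = 7. Each firm produces q = 6.65, total output Q = 19.95, price P = 23.625.

P = 23.625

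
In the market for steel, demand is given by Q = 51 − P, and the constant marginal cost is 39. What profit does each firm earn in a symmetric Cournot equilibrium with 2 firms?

π_i = 16

Inverting demand: P = 51 − Q.
In a 2-firm Cournot equilibrium, symmetry and the first-order condition give q = (51 − 39)/(3) = 4. So Q = 8 and P = 43.
Each firm's profit = (43 − 39)·4 = 16.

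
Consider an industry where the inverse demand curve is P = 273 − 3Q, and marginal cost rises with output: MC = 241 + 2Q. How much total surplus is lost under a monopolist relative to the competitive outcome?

Competitive equilibrium sets price equal to marginal cost: 273 − 3Q = 241 + 2Q, so Q = 6.4 and P = 253.8.
Monopoly sets MR = MC: 273 − 6Q = 241 + 2Q ⇒ Q = 4, P = 273 − 3·4 = 261.
CS = ½·(273 − 253.8)·6.4 = 61.44; PS = (253.8·6.4 − 241·6.4 − ½·2·6.4²) = 40.96; TS = 102.4.
CS = ½·(273 − 261)·4 = 24; PS = (261·4 − 241·4 − ½·2·4²) = 64; TS = 88.
DWL = 102.4 − 88 = 14.4.

DWL = 14.4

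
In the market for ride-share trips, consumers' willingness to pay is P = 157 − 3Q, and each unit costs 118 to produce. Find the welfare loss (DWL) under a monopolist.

Under competition P = MC = 118, so Q = (157 − 118)/3 = 13.
Monopoly sets MR = MC: 157 − 6Q = 118 ⇒ Q = 6.5, P = 157 − 3·6.5 = 137.5.
DWL is the triangle between Q = 6.5 and Q = 13: ½·(13 − 6.5)·(137.5 − 118) = 63.375.

DWL = 63.375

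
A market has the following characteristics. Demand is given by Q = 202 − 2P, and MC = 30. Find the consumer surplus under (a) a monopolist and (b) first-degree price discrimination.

Monopoly: CS = 1260.25; Perfect PD: CS = 0

Inverting demand: P = 101 − 0.5Q.
A monopolist chooses Q where MR = MC. MR = 101 − Q; setting this equal to 30 gives Q = 71 and P = 65.5.
CS = ½·(101 − 65.5)·71 = 1260.25.
With perfect price discrimination, output is the efficient level Q = 142 (where demand meets MC), but every buyer pays their willingness to pay: CS = 0 and PS = total surplus.
CS = 0.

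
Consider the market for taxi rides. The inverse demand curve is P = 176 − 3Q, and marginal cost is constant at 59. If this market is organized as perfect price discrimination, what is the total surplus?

TS = 2281.5

With perfect price discrimination, output is the efficient level Q = 39 (where demand meets MC), but every buyer pays their willingness to pay: CS = 0 and PS = total surplus.
TS = 2281.5 (equal to competitive TS).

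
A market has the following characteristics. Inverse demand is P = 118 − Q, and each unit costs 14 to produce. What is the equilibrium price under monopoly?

Monopoly sets MR = MC: 118 − 2Q = 14 ⇒ Q = 52, P = 118 − 52 = 66.

P = 66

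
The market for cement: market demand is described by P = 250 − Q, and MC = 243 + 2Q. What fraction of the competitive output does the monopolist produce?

The monopolist equates marginal revenue to marginal cost: 250 − 2Q = 243 + 2Q, so Q = 1.75. From demand, P = 248.25.
Under competition P = MC: 250 − Q = 243 + 2Q ⇒ Q = 7/3, P = 743/3.
Ratio Q_m/Q_c = 1.75/(7/3) = 0.75.

Q_m/Q_c = 0.75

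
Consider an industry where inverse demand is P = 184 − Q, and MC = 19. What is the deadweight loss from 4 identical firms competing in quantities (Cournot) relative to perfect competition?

Perfect competition: P = MC = 19, so 184 − Q = 19 and Q = 165.
In a 4-firm Cournot equilibrium, symmetry and the first-order condition give q = (184 − 19)/(5) = 33. So Q = 132 and P = 52.
DWL is the triangle between Q = 132 and Q = 165: ½·(165 − 132)·(52 − 19) = 544.5.

DWL = 544.5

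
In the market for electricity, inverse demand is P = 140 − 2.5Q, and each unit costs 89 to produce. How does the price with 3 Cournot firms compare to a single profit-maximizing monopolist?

With 3 symmetric Cournot firms, each firm's FOC gives 140 − 10q = 89, so q = 5.1, Q = 3·5.1 = 15.3, and P = 101.75.
Monopoly sets MR = MC: 140 − 5Q = 89 ⇒ Q = 10.2, P = 140 − 2.5·10.2 = 114.5.

Cournot: P = 101.75; Monopoly: P = 114.5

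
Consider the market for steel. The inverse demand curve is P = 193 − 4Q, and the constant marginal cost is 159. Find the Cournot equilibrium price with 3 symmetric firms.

With 3 symmetric Cournot firms, each firm's FOC gives 193 − 16q = 159, so q = 2.125, Q = 3·2.125 = 6.375, and P = 167.5.

P = 167.5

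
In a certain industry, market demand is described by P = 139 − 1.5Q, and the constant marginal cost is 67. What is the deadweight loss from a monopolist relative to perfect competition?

Under competition P = MC = 67, so Q = (139 − 67)/1.5 = 48.
A monopolist chooses Q where MR = MC. MR = 139 − 3Q; setting this equal to 67 gives Q = 24 and P = 103.
DWL is the triangle between Q = 24 and Q = 48: ½·(48 − 24)·(103 − 67) = 432.

DWL = 432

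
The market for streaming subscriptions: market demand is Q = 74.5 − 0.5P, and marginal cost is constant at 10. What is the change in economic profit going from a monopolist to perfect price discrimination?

π rises by 2415.125

Inverting demand: P = 149 − 2Q.
A monopolist chooses Q where MR = MC. MR = 149 − 4Q; setting this equal to 10 gives Q = 34.75 and P = 79.5.
Profit = (79.5 − 10)·34.75 = 2415.125.
With perfect price discrimination, output is the efficient level Q = 69.5 (where demand meets MC), but every buyer pays their willingness to pay: CS = 0 and PS = total surplus.
PS equals the full surplus area, 4830.25. Profit = 4830.25 = 4830.25.
Change in economic profit: 4830.25 − 2415.125 = 2415.125.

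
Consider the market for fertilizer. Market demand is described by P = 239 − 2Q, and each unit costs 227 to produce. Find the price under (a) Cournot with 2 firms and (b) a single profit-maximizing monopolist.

Cournot: P = 231; Monopoly: P = 233

In a 2-firm Cournot equilibrium, symmetry and the first-order condition give q = (239 − 227)/(6) = 2. So Q = 4 and P = 231.
Monopoly sets MR = MC: 239 − 4Q = 227 ⇒ Q = 3, P = 239 − 2·3 = 233.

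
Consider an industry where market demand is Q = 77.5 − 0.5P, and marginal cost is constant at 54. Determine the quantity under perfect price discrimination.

Q = 50.5

Inverting demand: P = 155 − 2Q.
Under first-degree price discrimination the firm charges each unit its demand price and produces up to where P = MC, i.e. Q = 50.5. Consumer surplus is zero; producer surplus equals total surplus.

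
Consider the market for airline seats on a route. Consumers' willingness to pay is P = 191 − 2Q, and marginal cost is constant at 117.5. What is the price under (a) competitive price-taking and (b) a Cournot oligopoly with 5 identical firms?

Competition: P = 117.5; Cournot: P = 129.75

Under competition P = MC = 117.5, so Q = (191 − 117.5)/2 = 36.75.
With 5 symmetric Cournot firms, each firm's FOC gives 191 − 12q = 117.5, so q = 6.125, Q = 5·6.125 = 30.625, and P = 129.75.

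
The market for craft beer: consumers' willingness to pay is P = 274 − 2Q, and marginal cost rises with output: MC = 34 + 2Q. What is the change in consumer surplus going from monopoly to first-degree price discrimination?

CS falls by 1600

The monopolist equates marginal revenue to marginal cost: 274 − 4Q = 34 + 2Q, so Q = 40. From demand, P = 194.
CS = ½·(274 − 194)·40 = 1600.
With perfect price discrimination, output is the efficient level Q = 60 (where demand meets MC), but every buyer pays their willingness to pay: CS = 0 and PS = total surplus.
CS = 0.
Change in consumer surplus: 0 − 1600 = −1600.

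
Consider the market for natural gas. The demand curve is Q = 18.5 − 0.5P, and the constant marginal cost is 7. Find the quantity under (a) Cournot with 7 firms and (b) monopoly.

Inverting demand: P = 37 − 2Q.
In a 7-firm Cournot equilibrium, symmetry and the first-order condition give q = (37 − 7)/(16) = 1.875. So Q = 13.125 and P = 10.75.
Monopoly sets MR = MC: 37 − 4Q = 7 ⇒ Q = 7.5, P = 37 − 2·7.5 = 22.

Cournot: Q = 13.125; Monopoly: Q = 7.5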